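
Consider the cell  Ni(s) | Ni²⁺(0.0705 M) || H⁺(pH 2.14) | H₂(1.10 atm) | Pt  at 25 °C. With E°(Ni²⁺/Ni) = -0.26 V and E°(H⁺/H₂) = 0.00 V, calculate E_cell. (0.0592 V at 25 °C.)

The hydrogen couple is the cathode, so E°_cell = 0.26 V; n = 2.
[H⁺] = 10^(−2.14) = 0.0072 M, and Q = [Ni²⁺]·P(H₂) / [H⁺]^2 = 1480.
E = E° − (0.0592/2) log Q = 0.26 − (0.0592/2)(3.170) = 0.166 V.

0.17 V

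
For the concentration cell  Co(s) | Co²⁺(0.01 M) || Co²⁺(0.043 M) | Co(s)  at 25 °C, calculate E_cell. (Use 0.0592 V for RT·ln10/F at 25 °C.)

0.019 V

Both half-cells are Co²⁺/Co, so E°_cell = 0. The concentrated side is the cathode; the cell reaction moves Co²⁺ from high to low concentration with n = 2.
Q = [Co²⁺]_dilute/[Co²⁺]_conc = 0.01/0.043 = 0.233.
E = 0 − (0.0592/2) log Q = −(0.0592/2)(-0.633) = 0.0187 V.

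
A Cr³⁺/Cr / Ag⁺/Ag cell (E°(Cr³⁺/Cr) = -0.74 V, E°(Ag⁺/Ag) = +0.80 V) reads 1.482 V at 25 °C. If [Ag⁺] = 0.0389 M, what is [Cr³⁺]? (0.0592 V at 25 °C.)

0.051 M

From the Nernst equation, log Q = n(E° − E)/0.0592 = 3(1.54 − 1.482)/0.0592 = 2.939, so Q = 869.
With Q = [Cr³⁺]/[Ag⁺]^3 and the known concentrations, [Cr³⁺] in the numerator gives [Cr³⁺] = 0.051 M.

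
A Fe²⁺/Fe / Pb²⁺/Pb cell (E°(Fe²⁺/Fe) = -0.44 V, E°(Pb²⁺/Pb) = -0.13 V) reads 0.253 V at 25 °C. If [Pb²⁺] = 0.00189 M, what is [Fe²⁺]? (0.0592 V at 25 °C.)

0.16 M

From the Nernst equation, log Q = n(E° − E)/0.0592 = 2(0.31 − 0.253)/0.0592 = 1.926, so Q = 84.3.
With Q = [Fe²⁺]/[Pb²⁺] and the known concentrations, [Fe²⁺] in the numerator gives [Fe²⁺] = 0.16 M.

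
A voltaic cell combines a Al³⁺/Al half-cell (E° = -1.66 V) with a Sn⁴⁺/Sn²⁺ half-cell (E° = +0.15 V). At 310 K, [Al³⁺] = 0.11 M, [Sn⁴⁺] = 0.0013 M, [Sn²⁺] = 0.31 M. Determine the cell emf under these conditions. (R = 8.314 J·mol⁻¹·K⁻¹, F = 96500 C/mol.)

The Sn⁴⁺/Sn²⁺ couple has the higher reduction potential and acts as the cathode, so E°_cell = +0.15 − (-1.66) = 1.81 V.
Balancing electrons gives n = 6; the reaction quotient is Q = [Al³⁺]^2·[Sn²⁺]^3/[Sn⁴⁺]^3 = 1.64 × 10^5.
E = E° − (RT/nF) ln Q = 1.81 − (8.314×310)/(6×96500) × (12.008) = 1.810 − 0.053 = 1.757 V.

1.76 V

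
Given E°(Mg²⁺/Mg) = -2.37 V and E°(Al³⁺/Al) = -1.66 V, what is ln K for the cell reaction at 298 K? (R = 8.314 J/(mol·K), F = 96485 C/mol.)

E°_cell = -1.66 − (-2.37) = 0.71 V, with n = 6 electrons transferred.
At equilibrium E = 0, so the Nernst equation gives ln K = nFE°/RT = (6)(96485)(0.71)/((8.314)(298)) = 165.90.

ln K = 165.9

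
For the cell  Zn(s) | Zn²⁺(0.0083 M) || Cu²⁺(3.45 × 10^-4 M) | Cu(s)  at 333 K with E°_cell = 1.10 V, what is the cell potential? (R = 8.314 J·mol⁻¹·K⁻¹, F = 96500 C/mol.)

1.05 V

Balancing electrons gives n = 2; the reaction quotient is Q = [Zn²⁺]/[Cu²⁺] = 24.1.
E = E° − (RT/nF) ln Q = 1.10 − (8.314×333)/(2×96500) × (3.180) = 1.100 − 0.046 = 1.054 V.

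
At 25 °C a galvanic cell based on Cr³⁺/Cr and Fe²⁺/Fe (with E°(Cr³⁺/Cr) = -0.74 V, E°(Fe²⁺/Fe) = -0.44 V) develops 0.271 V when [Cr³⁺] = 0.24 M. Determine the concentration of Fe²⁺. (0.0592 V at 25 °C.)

From the Nernst equation, log Q = n(E° − E)/0.0592 = 6(0.30 − 0.271)/0.0592 = 2.939, so Q = 869.
With Q = [Cr³⁺]^2/[Fe²⁺]^3 and the known concentrations, [Fe²⁺]^3 in the denominator gives [Fe²⁺] = 0.04 M.

0.04 M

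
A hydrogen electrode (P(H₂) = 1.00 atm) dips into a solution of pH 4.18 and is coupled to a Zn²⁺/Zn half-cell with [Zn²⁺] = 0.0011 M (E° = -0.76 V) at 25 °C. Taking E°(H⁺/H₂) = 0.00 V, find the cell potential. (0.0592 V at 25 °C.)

0.60 V

The hydrogen couple is the cathode, so E°_cell = 0.76 V; n = 2.
[H⁺] = 10^(−4.18) = 6.6 × 10^-5 M, and Q = [Zn²⁺]·P(H₂) / [H⁺]^2 = 2.52 × 10^5.
E = E° − (0.0592/2) log Q = 0.76 − (0.0592/2)(5.401) = 0.600 V.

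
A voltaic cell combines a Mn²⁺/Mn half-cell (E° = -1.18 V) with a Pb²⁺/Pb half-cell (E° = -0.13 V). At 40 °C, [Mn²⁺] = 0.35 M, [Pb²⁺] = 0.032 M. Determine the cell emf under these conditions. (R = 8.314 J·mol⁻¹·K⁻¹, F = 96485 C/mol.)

The Pb²⁺/Pb couple has the higher reduction potential and acts as the cathode, so E°_cell = -0.13 − (-1.18) = 1.05 V.
Balancing electrons gives n = 2; the reaction quotient is Q = [Mn²⁺]/[Pb²⁺] = 10.9.
E = E° − (RT/nF) ln Q = 1.05 − (8.314×313)/(2×96485) × (2.392) = 1.050 − 0.032 = 1.018 V.

1.02 V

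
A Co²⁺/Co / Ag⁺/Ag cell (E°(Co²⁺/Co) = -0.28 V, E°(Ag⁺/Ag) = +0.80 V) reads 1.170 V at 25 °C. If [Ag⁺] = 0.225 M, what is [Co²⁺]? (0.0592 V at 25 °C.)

From the Nernst equation, log Q = n(E° − E)/0.0592 = 2(1.08 − 1.170)/0.0592 = -3.041, so Q = 9.11 × 10^-4.
With Q = [Co²⁺]/[Ag⁺]^2 and the known concentrations, [Co²⁺] in the numerator gives [Co²⁺] = 4.6 × 10^-5 M.

4.6 × 10^-5 M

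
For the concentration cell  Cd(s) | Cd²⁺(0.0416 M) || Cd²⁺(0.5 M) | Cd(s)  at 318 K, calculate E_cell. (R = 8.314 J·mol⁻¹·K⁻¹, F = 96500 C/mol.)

Both half-cells are Cd²⁺/Cd, so E°_cell = 0. The concentrated side is the cathode; the cell reaction moves Cd²⁺ from high to low concentration with n = 2.
Q = [Cd²⁺]_dilute/[Cd²⁺]_conc = 0.0416/0.5 = 0.0832.
E = 0 − (RT/nF) ln Q = −((8.314×318)/(2×96500))(-2.487) = 0.0341 V.

0.034 V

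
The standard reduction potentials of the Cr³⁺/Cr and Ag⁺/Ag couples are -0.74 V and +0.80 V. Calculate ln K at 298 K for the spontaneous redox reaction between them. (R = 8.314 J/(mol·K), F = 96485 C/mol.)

E°_cell = +0.80 − (-0.74) = 1.54 V, with n = 3 electrons transferred.
At equilibrium E = 0, so the Nernst equation gives ln K = nFE°/RT = (3)(96485)(1.54)/((8.314)(298)) = 179.92.

ln K = 179.9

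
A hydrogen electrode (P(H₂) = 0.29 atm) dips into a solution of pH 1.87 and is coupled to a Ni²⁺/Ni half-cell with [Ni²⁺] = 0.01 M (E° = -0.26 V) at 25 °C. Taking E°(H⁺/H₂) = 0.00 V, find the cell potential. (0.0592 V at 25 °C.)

0.22 V

The hydrogen couple is the cathode, so E°_cell = 0.26 V; n = 2.
[H⁺] = 10^(−1.87) = 0.013 M, and Q = [Ni²⁺]·P(H₂) / [H⁺]^2 = 15.9.
E = E° − (0.0592/2) log Q = 0.26 − (0.0592/2)(1.202) = 0.224 V.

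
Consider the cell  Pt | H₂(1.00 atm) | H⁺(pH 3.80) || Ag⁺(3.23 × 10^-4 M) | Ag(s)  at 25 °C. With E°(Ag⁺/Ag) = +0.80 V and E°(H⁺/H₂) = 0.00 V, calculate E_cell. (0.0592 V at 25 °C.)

0.82 V

The Ag⁺/Ag couple is the cathode, so E°_cell = 0.80 V; n = 2.
[H⁺] = 10^(−3.80) = 1.6 × 10^-4 M, and Q = [H⁺]^2 / ([Ag⁺]^2·P(H₂)) = 0.241.
E = E° − (0.0592/2) log Q = 0.80 − (0.0592/2)(-0.618) = 0.818 V.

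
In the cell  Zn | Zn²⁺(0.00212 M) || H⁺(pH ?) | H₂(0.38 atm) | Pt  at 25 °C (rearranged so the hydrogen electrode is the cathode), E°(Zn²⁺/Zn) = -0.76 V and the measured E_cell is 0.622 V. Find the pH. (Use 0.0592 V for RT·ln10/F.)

pH = 3.88

E°_cell = 0.76 V and n = 2.
log Q = n(E° − E)/0.0592 = 2×(0.76 − 0.622)/0.0592 = 4.662.
With Q = [Zn²⁺]·P(H₂) / [H⁺]^2, solving for [H⁺] gives log[H⁺] = -3.878, so pH = 3.88.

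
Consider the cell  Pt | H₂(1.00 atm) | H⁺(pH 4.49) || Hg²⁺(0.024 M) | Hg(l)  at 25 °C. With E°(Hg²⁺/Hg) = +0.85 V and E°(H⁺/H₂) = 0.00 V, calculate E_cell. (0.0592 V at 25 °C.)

The Hg²⁺/Hg couple is the cathode, so E°_cell = 0.85 V; n = 2.
[H⁺] = 10^(−4.49) = 3.2 × 10^-5 M, and Q = [H⁺]^2 / ([Hg²⁺]·P(H₂)) = 4.36 × 10^-8.
E = E° − (0.0592/2) log Q = 0.85 − (0.0592/2)(-7.360) = 1.068 V.

1.07 V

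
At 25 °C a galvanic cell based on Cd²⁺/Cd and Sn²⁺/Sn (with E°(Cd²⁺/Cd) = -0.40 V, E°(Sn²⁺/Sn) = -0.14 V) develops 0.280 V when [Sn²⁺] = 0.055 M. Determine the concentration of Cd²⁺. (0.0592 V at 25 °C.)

From the Nernst equation, log Q = n(E° − E)/0.0592 = 2(0.26 − 0.280)/0.0592 = -0.676, so Q = 0.211.
With Q = [Cd²⁺]/[Sn²⁺] and the known concentrations, [Cd²⁺] in the numerator gives [Cd²⁺] = 0.012 M.

0.012 M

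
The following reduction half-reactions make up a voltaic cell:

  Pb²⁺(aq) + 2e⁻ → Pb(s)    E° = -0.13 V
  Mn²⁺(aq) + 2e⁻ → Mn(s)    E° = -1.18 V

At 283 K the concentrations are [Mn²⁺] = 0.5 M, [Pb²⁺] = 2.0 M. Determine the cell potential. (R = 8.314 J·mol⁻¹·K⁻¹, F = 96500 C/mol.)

The Pb²⁺/Pb couple has the higher reduction potential and acts as the cathode, so E°_cell = -0.13 − (-1.18) = 1.05 V.
Balancing electrons gives n = 2; the reaction quotient is Q = [Mn²⁺]/[Pb²⁺] = 0.250.
E = E° − (RT/nF) ln Q = 1.05 − (8.314×283)/(2×96500) × (-1.386) = 1.050 + 0.017 = 1.067 V.

1.07 V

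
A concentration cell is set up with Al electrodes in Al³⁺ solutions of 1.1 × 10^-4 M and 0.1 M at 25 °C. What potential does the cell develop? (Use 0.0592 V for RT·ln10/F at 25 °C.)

0.058 V

Both half-cells are Al³⁺/Al, so E°_cell = 0. The concentrated side is the cathode; the cell reaction moves Al³⁺ from high to low concentration with n = 3.
Q = [Al³⁺]_dilute/[Al³⁺]_conc = 1.1 × 10^-4/0.1 = 0.00110.
E = 0 − (0.0592/3) log Q = −(0.0592/3)(-2.959) = 0.0584 V.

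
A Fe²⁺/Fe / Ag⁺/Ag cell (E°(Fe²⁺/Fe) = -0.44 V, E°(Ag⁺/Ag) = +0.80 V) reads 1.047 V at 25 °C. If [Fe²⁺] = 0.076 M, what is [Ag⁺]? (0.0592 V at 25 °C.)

1.5 × 10^-4 M

From the Nernst equation, log Q = n(E° − E)/0.0592 = 2(1.24 − 1.047)/0.0592 = 6.520, so Q = 3.31 × 10^6.
With Q = [Fe²⁺]/[Ag⁺]^2 and the known concentrations, [Ag⁺]^2 in the denominator gives [Ag⁺] = 1.5 × 10^-4 M.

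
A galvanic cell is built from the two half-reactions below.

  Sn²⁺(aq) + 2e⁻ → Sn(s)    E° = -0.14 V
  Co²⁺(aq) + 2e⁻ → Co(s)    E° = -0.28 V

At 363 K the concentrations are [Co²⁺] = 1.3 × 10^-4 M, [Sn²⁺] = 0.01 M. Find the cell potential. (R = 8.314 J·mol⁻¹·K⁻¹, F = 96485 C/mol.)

The Sn²⁺/Sn couple has the higher reduction potential and acts as the cathode, so E°_cell = -0.14 − (-0.28) = 0.14 V.
Balancing electrons gives n = 2; the reaction quotient is Q = [Co²⁺]/[Sn²⁺] = 0.0130.
E = E° − (RT/nF) ln Q = 0.14 − (8.314×363)/(2×96485) × (-4.343) = 0.140 + 0.068 = 0.208 V.

0.208 V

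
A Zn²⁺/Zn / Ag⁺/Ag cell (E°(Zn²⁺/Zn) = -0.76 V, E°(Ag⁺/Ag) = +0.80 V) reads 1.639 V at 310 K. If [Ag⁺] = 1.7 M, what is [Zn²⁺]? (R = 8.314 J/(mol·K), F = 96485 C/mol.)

From the Nernst equation, ln Q = nF(E° − E)/RT = 2×96485×(1.56 − 1.639)/(8.314×310) = -5.915, so Q = 0.00270.
With Q = [Zn²⁺]/[Ag⁺]^2 and the known concentrations, [Zn²⁺] in the numerator gives [Zn²⁺] = 0.0078 M.

0.0078 M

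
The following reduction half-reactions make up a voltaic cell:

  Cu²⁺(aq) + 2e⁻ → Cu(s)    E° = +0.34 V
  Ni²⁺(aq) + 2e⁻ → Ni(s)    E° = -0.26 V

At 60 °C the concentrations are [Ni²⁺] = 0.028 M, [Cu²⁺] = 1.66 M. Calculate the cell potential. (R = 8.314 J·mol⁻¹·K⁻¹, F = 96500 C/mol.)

The Cu²⁺/Cu couple has the higher reduction potential and acts as the cathode, so E°_cell = +0.34 − (-0.26) = 0.60 V.
Balancing electrons gives n = 2; the reaction quotient is Q = [Ni²⁺]/[Cu²⁺] = 0.0169.
E = E° − (RT/nF) ln Q = 0.60 − (8.314×333)/(2×96500) × (-4.082) = 0.600 + 0.059 = 0.659 V.

0.659 V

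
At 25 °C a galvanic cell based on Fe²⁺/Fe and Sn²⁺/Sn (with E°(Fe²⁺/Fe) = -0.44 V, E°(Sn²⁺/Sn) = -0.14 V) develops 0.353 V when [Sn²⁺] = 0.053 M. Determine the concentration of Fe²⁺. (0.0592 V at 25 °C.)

From the Nernst equation, log Q = n(E° − E)/0.0592 = 2(0.30 − 0.353)/0.0592 = -1.791, so Q = 0.0162.
With Q = [Fe²⁺]/[Sn²⁺] and the known concentrations, [Fe²⁺] in the numerator gives [Fe²⁺] = 8.6 × 10^-4 M.

8.6 × 10^-4 M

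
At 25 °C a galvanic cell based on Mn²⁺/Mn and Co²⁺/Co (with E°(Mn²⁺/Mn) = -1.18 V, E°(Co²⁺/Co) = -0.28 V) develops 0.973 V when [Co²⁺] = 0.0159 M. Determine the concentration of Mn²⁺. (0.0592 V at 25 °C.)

5.4 × 10^-5 M

From the Nernst equation, log Q = n(E° − E)/0.0592 = 2(0.90 − 0.973)/0.0592 = -2.466, so Q = 0.00342.
With Q = [Mn²⁺]/[Co²⁺] and the known concentrations, [Mn²⁺] in the numerator gives [Mn²⁺] = 5.4 × 10^-5 M.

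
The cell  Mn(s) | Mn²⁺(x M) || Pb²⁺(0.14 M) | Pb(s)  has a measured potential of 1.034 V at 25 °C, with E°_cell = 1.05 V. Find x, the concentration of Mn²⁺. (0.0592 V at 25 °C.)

0.49 M

From the Nernst equation, log Q = n(E° − E)/0.0592 = 2(1.05 − 1.034)/0.0592 = 0.541, so Q = 3.47.
With Q = [Mn²⁺]/[Pb²⁺] and the known concentrations, [Mn²⁺] in the numerator gives [Mn²⁺] = 0.49 M.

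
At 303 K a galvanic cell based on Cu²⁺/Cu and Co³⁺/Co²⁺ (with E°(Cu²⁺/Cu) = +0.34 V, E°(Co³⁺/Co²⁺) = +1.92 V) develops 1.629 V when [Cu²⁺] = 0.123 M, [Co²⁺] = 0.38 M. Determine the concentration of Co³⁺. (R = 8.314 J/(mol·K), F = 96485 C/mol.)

From the Nernst equation, ln Q = nF(E° − E)/RT = 2×96485×(1.58 − 1.629)/(8.314×303) = -3.753, so Q = 0.0234.
With Q = [Cu²⁺]·[Co²⁺]^2/[Co³⁺]^2 and the known concentrations, [Co³⁺]^2 in the denominator gives [Co³⁺] = 0.87 M.

0.87 M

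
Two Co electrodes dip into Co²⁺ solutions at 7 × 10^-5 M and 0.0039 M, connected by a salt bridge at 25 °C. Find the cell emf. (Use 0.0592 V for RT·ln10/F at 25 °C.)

0.052 V

Both half-cells are Co²⁺/Co, so E°_cell = 0. The concentrated side is the cathode; the cell reaction moves Co²⁺ from high to low concentration with n = 2.
Q = [Co²⁺]_dilute/[Co²⁺]_conc = 7 × 10^-5/0.0039 = 0.0179.
E = 0 − (0.0592/2) log Q = −(0.0592/2)(-1.746) = 0.0517 V.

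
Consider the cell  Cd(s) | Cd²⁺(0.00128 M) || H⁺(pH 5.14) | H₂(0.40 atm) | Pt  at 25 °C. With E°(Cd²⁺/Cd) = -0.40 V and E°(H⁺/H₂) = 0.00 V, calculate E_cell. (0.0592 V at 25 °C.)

The hydrogen couple is the cathode, so E°_cell = 0.40 V; n = 2.
[H⁺] = 10^(−5.14) = 7.2 × 10^-6 M, and Q = [Cd²⁺]·P(H₂) / [H⁺]^2 = 9.76 × 10^6.
E = E° − (0.0592/2) log Q = 0.40 − (0.0592/2)(6.989) = 0.193 V.

0.19 V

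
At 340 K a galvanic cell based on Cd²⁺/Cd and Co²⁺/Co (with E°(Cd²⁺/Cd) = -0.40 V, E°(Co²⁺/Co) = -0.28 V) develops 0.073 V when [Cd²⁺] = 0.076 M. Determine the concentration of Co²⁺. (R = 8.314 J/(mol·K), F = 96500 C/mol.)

0.0031 M

From the Nernst equation, ln Q = nF(E° − E)/RT = 2×96500×(0.12 − 0.073)/(8.314×340) = 3.209, so Q = 24.8.
With Q = [Cd²⁺]/[Co²⁺] and the known concentrations, [Co²⁺] in the denominator gives [Co²⁺] = 0.0031 M.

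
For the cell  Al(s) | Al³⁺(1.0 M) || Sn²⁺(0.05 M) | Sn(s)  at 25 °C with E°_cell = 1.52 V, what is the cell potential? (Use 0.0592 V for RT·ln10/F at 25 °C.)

Balancing electrons gives n = 6; the reaction quotient is Q = [Al³⁺]^2/[Sn²⁺]^3 = 8000.
At 25 °C, E = E° − (0.0592/n) log Q = 1.52 − (0.0592/6)(3.903) = 1.520 − 0.039 = 1.481 V.

1.48 V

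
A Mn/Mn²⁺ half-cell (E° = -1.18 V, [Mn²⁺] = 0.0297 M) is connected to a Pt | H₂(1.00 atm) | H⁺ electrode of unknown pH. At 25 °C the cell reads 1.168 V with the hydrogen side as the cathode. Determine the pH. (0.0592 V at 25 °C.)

E°_cell = 1.18 V and n = 2.
log Q = n(E° − E)/0.0592 = 2×(1.18 − 1.168)/0.0592 = 0.405.
With Q = [Mn²⁺]·P(H₂) / [H⁺]^2, solving for [H⁺] gives log[H⁺] = -0.966, so pH = 0.97.

pH = 0.97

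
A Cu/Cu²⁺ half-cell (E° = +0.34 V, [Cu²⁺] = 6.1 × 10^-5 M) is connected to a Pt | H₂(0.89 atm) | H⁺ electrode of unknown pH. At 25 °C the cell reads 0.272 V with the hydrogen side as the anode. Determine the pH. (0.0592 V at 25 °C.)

pH = 0.98

E°_cell = 0.34 V and n = 2.
log Q = n(E° − E)/0.0592 = 2×(0.34 − 0.272)/0.0592 = 2.297.
With Q = [H⁺]^2 / ([Cu²⁺]·P(H₂)), solving for [H⁺] gives log[H⁺] = -0.984, so pH = 0.98.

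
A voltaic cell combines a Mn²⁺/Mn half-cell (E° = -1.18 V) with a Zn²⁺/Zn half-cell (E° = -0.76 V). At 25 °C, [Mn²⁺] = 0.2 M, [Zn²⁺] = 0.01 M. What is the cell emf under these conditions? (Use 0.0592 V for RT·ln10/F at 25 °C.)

0.381 V

The Zn²⁺/Zn couple has the higher reduction potential and acts as the cathode, so E°_cell = -0.76 − (-1.18) = 0.42 V.
Balancing electrons gives n = 2; the reaction quotient is Q = [Mn²⁺]/[Zn²⁺] = 20.0.
At 25 °C, E = E° − (0.0592/n) log Q = 0.42 − (0.0592/2)(1.301) = 0.420 − 0.039 = 0.381 V.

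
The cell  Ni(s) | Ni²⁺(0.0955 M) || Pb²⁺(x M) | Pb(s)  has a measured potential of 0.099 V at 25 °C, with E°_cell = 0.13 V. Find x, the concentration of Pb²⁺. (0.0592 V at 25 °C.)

0.0086 M

From the Nernst equation, log Q = n(E° − E)/0.0592 = 2(0.13 − 0.099)/0.0592 = 1.047, so Q = 11.2.
With Q = [Ni²⁺]/[Pb²⁺] and the known concentrations, [Pb²⁺] in the denominator gives [Pb²⁺] = 0.0086 M.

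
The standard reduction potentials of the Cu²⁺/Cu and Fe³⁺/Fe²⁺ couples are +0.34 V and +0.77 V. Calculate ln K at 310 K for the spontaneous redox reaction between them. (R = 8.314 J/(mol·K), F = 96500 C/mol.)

E°_cell = +0.77 − (+0.34) = 0.43 V, with n = 2 electrons transferred.
At equilibrium E = 0, so the Nernst equation gives ln K = nFE°/RT = (2)(96500)(0.43)/((8.314)(310)) = 32.20.

ln K = 32.2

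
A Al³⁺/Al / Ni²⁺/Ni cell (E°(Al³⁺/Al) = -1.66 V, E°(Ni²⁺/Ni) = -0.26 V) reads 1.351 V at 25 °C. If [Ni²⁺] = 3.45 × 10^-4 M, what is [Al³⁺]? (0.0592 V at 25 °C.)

0.0019 M

From the Nernst equation, log Q = n(E° − E)/0.0592 = 6(1.40 − 1.351)/0.0592 = 4.966, so Q = 9.25 × 10^4.
With Q = [Al³⁺]^2/[Ni²⁺]^3 and the known concentrations, [Al³⁺]^2 in the numerator gives [Al³⁺] = 0.0019 M.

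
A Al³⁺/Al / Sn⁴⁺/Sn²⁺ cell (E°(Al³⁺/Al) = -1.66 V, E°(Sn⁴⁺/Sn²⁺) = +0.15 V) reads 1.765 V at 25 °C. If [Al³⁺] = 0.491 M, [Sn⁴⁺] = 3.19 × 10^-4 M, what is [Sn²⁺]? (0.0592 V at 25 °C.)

0.017 M

From the Nernst equation, log Q = n(E° − E)/0.0592 = 6(1.81 − 1.765)/0.0592 = 4.561, so Q = 3.64 × 10^4.
With Q = [Al³⁺]^2·[Sn²⁺]^3/[Sn⁴⁺]^3 and the known concentrations, [Sn²⁺]^3 in the numerator gives [Sn²⁺] = 0.017 M.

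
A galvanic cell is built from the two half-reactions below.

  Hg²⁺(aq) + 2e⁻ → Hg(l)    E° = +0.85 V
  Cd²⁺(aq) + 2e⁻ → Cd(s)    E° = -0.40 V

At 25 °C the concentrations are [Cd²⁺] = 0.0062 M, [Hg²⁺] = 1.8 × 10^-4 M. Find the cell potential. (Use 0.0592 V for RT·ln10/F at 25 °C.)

The Hg²⁺/Hg couple has the higher reduction potential and acts as the cathode, so E°_cell = +0.85 − (-0.40) = 1.25 V.
Balancing electrons gives n = 2; the reaction quotient is Q = [Cd²⁺]/[Hg²⁺] = 34.4.
At 25 °C, E = E° − (0.0592/n) log Q = 1.25 − (0.0592/2)(1.537) = 1.250 − 0.045 = 1.205 V.

1.20 V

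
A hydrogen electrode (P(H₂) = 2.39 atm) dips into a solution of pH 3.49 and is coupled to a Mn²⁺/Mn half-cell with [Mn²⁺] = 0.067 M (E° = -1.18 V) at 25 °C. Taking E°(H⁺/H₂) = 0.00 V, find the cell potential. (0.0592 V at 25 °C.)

The hydrogen couple is the cathode, so E°_cell = 1.18 V; n = 2.
[H⁺] = 10^(−3.49) = 3.2 × 10^-4 M, and Q = [Mn²⁺]·P(H₂) / [H⁺]^2 = 1.53 × 10^6.
E = E° − (0.0592/2) log Q = 1.18 − (0.0592/2)(6.184) = 0.997 V.

1.00 V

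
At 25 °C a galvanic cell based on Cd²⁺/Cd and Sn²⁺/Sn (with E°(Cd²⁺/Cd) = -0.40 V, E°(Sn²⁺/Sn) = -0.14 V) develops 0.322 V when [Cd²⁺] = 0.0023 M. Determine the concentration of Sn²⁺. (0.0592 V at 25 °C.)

0.29 M

From the Nernst equation, log Q = n(E° − E)/0.0592 = 2(0.26 − 0.322)/0.0592 = -2.095, so Q = 0.00804.
With Q = [Cd²⁺]/[Sn²⁺] and the known concentrations, [Sn²⁺] in the denominator gives [Sn²⁺] = 0.29 M.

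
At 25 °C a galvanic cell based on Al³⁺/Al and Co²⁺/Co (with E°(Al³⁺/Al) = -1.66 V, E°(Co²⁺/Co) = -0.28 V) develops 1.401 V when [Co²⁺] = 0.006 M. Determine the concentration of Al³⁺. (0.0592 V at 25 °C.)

4 × 10^-5 M

From the Nernst equation, log Q = n(E° − E)/0.0592 = 6(1.38 − 1.401)/0.0592 = -2.128, so Q = 0.00744.
With Q = [Al³⁺]^2/[Co²⁺]^3 and the known concentrations, [Al³⁺]^2 in the numerator gives [Al³⁺] = 4 × 10^-5 M.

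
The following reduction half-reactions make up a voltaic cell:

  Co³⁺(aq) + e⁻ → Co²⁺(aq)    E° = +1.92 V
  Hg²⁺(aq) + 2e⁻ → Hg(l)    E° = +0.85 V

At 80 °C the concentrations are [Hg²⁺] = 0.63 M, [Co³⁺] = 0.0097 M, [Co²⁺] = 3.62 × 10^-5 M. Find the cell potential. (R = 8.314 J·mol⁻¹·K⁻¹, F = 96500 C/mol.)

1.25 V

The Co³⁺/Co²⁺ couple has the higher reduction potential and acts as the cathode, so E°_cell = +1.92 − (+0.85) = 1.07 V.
Balancing electrons gives n = 2; the reaction quotient is Q = [Hg²⁺]·[Co²⁺]^2/[Co³⁺]^2 = 8.77 × 10^-6.
E = E° − (RT/nF) ln Q = 1.07 − (8.314×353)/(2×96500) × (-11.644) = 1.070 + 0.177 = 1.247 V.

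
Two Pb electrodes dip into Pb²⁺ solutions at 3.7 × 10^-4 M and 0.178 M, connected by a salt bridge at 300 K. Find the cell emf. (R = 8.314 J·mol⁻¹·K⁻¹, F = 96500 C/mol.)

Both half-cells are Pb²⁺/Pb, so E°_cell = 0. The concentrated side is the cathode; the cell reaction moves Pb²⁺ from high to low concentration with n = 2.
Q = [Pb²⁺]_dilute/[Pb²⁺]_conc = 3.7 × 10^-4/0.178 = 0.00208.
E = 0 − (RT/nF) ln Q = −((8.314×300)/(2×96500))(-6.176) = 0.0798 V.

0.080 V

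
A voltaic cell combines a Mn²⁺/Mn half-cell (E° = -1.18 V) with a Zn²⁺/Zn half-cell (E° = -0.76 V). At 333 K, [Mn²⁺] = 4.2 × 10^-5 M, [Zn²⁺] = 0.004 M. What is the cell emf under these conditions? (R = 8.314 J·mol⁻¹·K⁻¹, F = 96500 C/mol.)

The Zn²⁺/Zn couple has the higher reduction potential and acts as the cathode, so E°_cell = -0.76 − (-1.18) = 0.42 V.
Balancing electrons gives n = 2; the reaction quotient is Q = [Mn²⁺]/[Zn²⁺] = 0.0105.
E = E° − (RT/nF) ln Q = 0.42 − (8.314×333)/(2×96500) × (-4.556) = 0.420 + 0.065 = 0.485 V.

0.485 V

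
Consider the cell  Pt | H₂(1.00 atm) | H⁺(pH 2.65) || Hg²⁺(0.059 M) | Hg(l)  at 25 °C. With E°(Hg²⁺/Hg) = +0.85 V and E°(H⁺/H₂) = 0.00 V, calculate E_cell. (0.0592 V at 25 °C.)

The Hg²⁺/Hg couple is the cathode, so E°_cell = 0.85 V; n = 2.
[H⁺] = 10^(−2.65) = 0.0022 M, and Q = [H⁺]^2 / ([Hg²⁺]·P(H₂)) = 8.49 × 10^-5.
E = E° − (0.0592/2) log Q = 0.85 − (0.0592/2)(-4.071) = 0.971 V.

0.97 V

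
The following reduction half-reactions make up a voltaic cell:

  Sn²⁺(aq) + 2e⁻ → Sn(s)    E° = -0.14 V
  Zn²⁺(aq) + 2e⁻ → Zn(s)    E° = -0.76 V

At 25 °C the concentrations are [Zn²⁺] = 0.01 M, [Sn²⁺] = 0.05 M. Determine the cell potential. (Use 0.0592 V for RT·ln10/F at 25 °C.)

The Sn²⁺/Sn couple has the higher reduction potential and acts as the cathode, so E°_cell = -0.14 − (-0.76) = 0.62 V.
Balancing electrons gives n = 2; the reaction quotient is Q = [Zn²⁺]/[Sn²⁺] = 0.200.
At 25 °C, E = E° − (0.0592/n) log Q = 0.62 − (0.0592/2)(-0.699) = 0.620 + 0.021 = 0.641 V.

0.641 V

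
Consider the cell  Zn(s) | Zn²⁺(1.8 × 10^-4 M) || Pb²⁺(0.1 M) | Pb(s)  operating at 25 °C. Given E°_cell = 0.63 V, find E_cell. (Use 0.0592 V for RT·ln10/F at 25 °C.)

0.711 V

Balancing electrons gives n = 2; the reaction quotient is Q = [Zn²⁺]/[Pb²⁺] = 0.00180.
At 25 °C, E = E° − (0.0592/n) log Q = 0.63 − (0.0592/2)(-2.745) = 0.630 + 0.081 = 0.711 V.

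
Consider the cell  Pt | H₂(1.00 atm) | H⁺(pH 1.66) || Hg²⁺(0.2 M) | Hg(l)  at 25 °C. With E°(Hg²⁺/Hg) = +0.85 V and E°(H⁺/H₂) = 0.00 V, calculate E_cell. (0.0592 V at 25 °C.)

0.93 V

The Hg²⁺/Hg couple is the cathode, so E°_cell = 0.85 V; n = 2.
[H⁺] = 10^(−1.66) = 0.022 M, and Q = [H⁺]^2 / ([Hg²⁺]·P(H₂)) = 0.00239.
E = E° − (0.0592/2) log Q = 0.85 − (0.0592/2)(-2.621) = 0.928 V.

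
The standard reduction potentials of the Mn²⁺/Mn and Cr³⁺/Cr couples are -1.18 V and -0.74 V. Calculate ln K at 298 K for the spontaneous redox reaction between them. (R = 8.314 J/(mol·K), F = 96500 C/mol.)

E°_cell = -0.74 − (-1.18) = 0.44 V, with n = 6 electrons transferred.
At equilibrium E = 0, so the Nernst equation gives ln K = nFE°/RT = (6)(96500)(0.44)/((8.314)(298)) = 102.83.

ln K = 102.8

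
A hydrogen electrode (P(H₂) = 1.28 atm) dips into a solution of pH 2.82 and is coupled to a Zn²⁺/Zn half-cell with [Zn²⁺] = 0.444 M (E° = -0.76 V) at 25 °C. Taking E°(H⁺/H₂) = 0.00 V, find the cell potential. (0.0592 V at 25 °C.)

The hydrogen couple is the cathode, so E°_cell = 0.76 V; n = 2.
[H⁺] = 10^(−2.82) = 0.0015 M, and Q = [Zn²⁺]·P(H₂) / [H⁺]^2 = 2.48 × 10^5.
E = E° − (0.0592/2) log Q = 0.76 − (0.0592/2)(5.395) = 0.600 V.

0.60 V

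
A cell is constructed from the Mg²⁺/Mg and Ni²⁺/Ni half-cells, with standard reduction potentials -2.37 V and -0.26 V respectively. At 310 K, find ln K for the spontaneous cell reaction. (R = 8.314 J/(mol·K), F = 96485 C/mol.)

E°_cell = -0.26 − (-2.37) = 2.11 V, with n = 2 electrons transferred.
At equilibrium E = 0, so the Nernst equation gives ln K = nFE°/RT = (2)(96485)(2.11)/((8.314)(310)) = 157.98.

ln K = 158.0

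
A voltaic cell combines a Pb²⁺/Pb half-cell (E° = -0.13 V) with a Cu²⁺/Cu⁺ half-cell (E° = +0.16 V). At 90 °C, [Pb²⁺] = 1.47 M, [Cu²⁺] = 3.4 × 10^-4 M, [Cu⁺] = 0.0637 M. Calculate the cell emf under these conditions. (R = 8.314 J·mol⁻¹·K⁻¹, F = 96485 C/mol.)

0.120 V

The Cu²⁺/Cu⁺ couple has the higher reduction potential and acts as the cathode, so E°_cell = +0.16 − (-0.13) = 0.29 V.
Balancing electrons gives n = 2; the reaction quotient is Q = [Pb²⁺]·[Cu⁺]^2/[Cu²⁺]^2 = 5.16 × 10^4.
E = E° − (RT/nF) ln Q = 0.29 − (8.314×363)/(2×96485) × (10.851) = 0.290 − 0.170 = 0.120 V.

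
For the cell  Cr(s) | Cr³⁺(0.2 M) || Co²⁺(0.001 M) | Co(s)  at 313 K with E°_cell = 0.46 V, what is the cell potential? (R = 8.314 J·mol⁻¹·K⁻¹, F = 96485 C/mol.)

Balancing electrons gives n = 6; the reaction quotient is Q = [Cr³⁺]^2/[Co²⁺]^3 = 4 × 10^7.
E = E° − (RT/nF) ln Q = 0.46 − (8.314×313)/(6×96485) × (17.504) = 0.460 − 0.079 = 0.381 V.

0.381 V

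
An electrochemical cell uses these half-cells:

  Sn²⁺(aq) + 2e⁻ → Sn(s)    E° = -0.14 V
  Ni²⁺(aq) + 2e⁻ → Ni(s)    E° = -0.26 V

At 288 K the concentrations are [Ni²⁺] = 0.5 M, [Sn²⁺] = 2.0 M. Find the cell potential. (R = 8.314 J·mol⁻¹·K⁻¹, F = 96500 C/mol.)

The Sn²⁺/Sn couple has the higher reduction potential and acts as the cathode, so E°_cell = -0.14 − (-0.26) = 0.12 V.
Balancing electrons gives n = 2; the reaction quotient is Q = [Ni²⁺]/[Sn²⁺] = 0.250.
E = E° − (RT/nF) ln Q = 0.12 − (8.314×288)/(2×96500) × (-1.386) = 0.120 + 0.017 = 0.137 V.

0.137 V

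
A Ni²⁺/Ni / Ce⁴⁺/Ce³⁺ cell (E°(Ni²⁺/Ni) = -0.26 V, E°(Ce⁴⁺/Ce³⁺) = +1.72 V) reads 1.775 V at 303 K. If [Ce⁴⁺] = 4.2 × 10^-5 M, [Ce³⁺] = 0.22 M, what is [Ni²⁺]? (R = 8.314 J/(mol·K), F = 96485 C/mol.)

0.24 M

From the Nernst equation, ln Q = nF(E° − E)/RT = 2×96485×(1.98 − 1.775)/(8.314×303) = 15.703, so Q = 6.6 × 10^6.
With Q = [Ni²⁺]·[Ce³⁺]^2/[Ce⁴⁺]^2 and the known concentrations, [Ni²⁺] in the numerator gives [Ni²⁺] = 0.24 M.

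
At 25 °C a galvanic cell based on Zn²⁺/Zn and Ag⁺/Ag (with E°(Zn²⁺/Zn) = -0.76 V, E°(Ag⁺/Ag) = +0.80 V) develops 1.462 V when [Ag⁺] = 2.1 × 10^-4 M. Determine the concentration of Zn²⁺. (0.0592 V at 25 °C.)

9 × 10^-5 M

From the Nernst equation, log Q = n(E° − E)/0.0592 = 2(1.56 − 1.462)/0.0592 = 3.311, so Q = 2050.
With Q = [Zn²⁺]/[Ag⁺]^2 and the known concentrations, [Zn²⁺] in the numerator gives [Zn²⁺] = 9 × 10^-5 M.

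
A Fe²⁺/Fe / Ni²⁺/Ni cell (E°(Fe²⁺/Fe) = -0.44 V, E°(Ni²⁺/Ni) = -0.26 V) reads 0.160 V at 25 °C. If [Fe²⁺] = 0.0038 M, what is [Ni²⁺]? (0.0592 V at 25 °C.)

From the Nernst equation, log Q = n(E° − E)/0.0592 = 2(0.18 − 0.160)/0.0592 = 0.676, so Q = 4.74.
With Q = [Fe²⁺]/[Ni²⁺] and the known concentrations, [Ni²⁺] in the denominator gives [Ni²⁺] = 8 × 10^-4 M.

8 × 10^-4 M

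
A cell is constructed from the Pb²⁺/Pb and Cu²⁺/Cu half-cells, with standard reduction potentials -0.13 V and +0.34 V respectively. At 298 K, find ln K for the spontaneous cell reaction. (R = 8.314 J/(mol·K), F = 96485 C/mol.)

E°_cell = +0.34 − (-0.13) = 0.47 V, with n = 2 electrons transferred.
At equilibrium E = 0, so the Nernst equation gives ln K = nFE°/RT = (2)(96485)(0.47)/((8.314)(298)) = 36.61.

ln K = 36.6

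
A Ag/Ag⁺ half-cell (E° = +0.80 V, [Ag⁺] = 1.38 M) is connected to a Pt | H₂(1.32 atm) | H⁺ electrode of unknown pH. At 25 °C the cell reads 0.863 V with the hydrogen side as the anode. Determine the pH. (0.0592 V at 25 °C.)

E°_cell = 0.80 V and n = 2.
log Q = n(E° − E)/0.0592 = 2×(0.80 − 0.863)/0.0592 = -2.128.
With Q = [H⁺]^2 / ([Ag⁺]^2·P(H₂)), solving for [H⁺] gives log[H⁺] = -0.864, so pH = 0.86.

pH = 0.86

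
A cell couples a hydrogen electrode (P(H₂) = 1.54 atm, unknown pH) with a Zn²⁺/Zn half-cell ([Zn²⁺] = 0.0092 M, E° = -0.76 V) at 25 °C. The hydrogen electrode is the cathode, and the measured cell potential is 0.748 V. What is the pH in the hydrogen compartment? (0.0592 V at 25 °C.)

E°_cell = 0.76 V and n = 2.
log Q = n(E° − E)/0.0592 = 2×(0.76 − 0.748)/0.0592 = 0.405.
With Q = [Zn²⁺]·P(H₂) / [H⁺]^2, solving for [H⁺] gives log[H⁺] = -1.127, so pH = 1.13.

pH = 1.13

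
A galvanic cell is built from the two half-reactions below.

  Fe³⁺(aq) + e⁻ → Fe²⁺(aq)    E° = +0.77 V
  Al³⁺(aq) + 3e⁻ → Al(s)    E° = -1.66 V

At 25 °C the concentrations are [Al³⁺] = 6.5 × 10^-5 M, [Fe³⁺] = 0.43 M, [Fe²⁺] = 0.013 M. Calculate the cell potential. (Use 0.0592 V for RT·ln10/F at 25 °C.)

2.60 V

The Fe³⁺/Fe²⁺ couple has the higher reduction potential and acts as the cathode, so E°_cell = +0.77 − (-1.66) = 2.43 V.
Balancing electrons gives n = 3; the reaction quotient is Q = [Al³⁺]·[Fe²⁺]^3/[Fe³⁺]^3 = 1.8 × 10^-9.
At 25 °C, E = E° − (0.0592/n) log Q = 2.43 − (0.0592/3)(-8.746) = 2.430 + 0.173 = 2.603 V.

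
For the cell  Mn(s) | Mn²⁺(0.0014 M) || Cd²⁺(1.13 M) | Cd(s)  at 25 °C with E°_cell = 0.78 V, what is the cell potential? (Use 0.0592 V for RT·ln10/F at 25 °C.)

Balancing electrons gives n = 2; the reaction quotient is Q = [Mn²⁺]/[Cd²⁺] = 0.00124.
At 25 °C, E = E° − (0.0592/n) log Q = 0.78 − (0.0592/2)(-2.907) = 0.780 + 0.086 = 0.866 V.

0.866 V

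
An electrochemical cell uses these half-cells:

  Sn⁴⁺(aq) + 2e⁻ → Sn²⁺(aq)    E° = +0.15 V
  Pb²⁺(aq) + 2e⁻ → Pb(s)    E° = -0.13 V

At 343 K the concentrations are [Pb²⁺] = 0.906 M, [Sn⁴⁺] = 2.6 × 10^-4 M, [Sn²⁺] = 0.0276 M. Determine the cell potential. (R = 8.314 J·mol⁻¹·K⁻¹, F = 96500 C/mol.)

The Sn⁴⁺/Sn²⁺ couple has the higher reduction potential and acts as the cathode, so E°_cell = +0.15 − (-0.13) = 0.28 V.
Balancing electrons gives n = 2; the reaction quotient is Q = [Pb²⁺]·[Sn²⁺]/[Sn⁴⁺] = 96.2.
E = E° − (RT/nF) ln Q = 0.28 − (8.314×343)/(2×96500) × (4.566) = 0.280 − 0.067 = 0.213 V.

0.213 V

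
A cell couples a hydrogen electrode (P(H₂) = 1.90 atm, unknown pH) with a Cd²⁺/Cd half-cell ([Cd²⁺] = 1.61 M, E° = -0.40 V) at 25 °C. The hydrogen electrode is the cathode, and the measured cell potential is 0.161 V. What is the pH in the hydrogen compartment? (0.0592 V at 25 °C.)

E°_cell = 0.40 V and n = 2.
log Q = n(E° − E)/0.0592 = 2×(0.40 − 0.161)/0.0592 = 8.074.
With Q = [Cd²⁺]·P(H₂) / [H⁺]^2, solving for [H⁺] gives log[H⁺] = -3.794, so pH = 3.79.

pH = 3.79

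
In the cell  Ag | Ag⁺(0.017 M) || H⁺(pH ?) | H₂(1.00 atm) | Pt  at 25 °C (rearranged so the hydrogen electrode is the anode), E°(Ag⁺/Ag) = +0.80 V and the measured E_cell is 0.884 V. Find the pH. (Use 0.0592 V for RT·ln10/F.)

E°_cell = 0.80 V and n = 2.
log Q = n(E° − E)/0.0592 = 2×(0.80 − 0.884)/0.0592 = -2.838.
With Q = [H⁺]^2 / ([Ag⁺]^2·P(H₂)), solving for [H⁺] gives log[H⁺] = -3.188, so pH = 3.19.

pH = 3.19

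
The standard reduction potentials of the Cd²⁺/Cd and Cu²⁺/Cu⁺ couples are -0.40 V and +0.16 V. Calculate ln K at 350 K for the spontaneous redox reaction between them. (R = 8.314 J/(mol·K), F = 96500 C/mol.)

ln K = 37.1

E°_cell = +0.16 − (-0.40) = 0.56 V, with n = 2 electrons transferred.
At equilibrium E = 0, so the Nernst equation gives ln K = nFE°/RT = (2)(96500)(0.56)/((8.314)(350)) = 37.14.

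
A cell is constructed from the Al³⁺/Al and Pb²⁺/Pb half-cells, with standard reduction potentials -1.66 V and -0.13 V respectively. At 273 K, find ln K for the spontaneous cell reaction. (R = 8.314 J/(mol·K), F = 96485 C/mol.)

ln K = 390.2

E°_cell = -0.13 − (-1.66) = 1.53 V, with n = 6 electrons transferred.
At equilibrium E = 0, so the Nernst equation gives ln K = nFE°/RT = (6)(96485)(1.53)/((8.314)(273)) = 390.24.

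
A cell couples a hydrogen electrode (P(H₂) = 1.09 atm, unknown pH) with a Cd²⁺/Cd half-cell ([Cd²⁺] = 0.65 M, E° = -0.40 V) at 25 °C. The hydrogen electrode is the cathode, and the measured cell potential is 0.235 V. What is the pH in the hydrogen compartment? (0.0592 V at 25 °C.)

pH = 2.86

E°_cell = 0.40 V and n = 2.
log Q = n(E° − E)/0.0592 = 2×(0.40 − 0.235)/0.0592 = 5.574.
With Q = [Cd²⁺]·P(H₂) / [H⁺]^2, solving for [H⁺] gives log[H⁺] = -2.862, so pH = 2.86.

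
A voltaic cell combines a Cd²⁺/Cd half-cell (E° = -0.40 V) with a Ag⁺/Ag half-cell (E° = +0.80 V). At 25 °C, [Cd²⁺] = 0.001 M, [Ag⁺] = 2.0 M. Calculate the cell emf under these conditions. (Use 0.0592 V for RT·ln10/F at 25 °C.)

1.31 V

The Ag⁺/Ag couple has the higher reduction potential and acts as the cathode, so E°_cell = +0.80 − (-0.40) = 1.20 V.
Balancing electrons gives n = 2; the reaction quotient is Q = [Cd²⁺]/[Ag⁺]^2 = 2.5 × 10^-4.
At 25 °C, E = E° − (0.0592/n) log Q = 1.20 − (0.0592/2)(-3.602) = 1.200 + 0.107 = 1.307 V.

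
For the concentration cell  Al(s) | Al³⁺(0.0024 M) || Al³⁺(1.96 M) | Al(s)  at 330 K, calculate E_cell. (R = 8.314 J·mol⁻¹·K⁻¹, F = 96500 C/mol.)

0.064 V

Both half-cells are Al³⁺/Al, so E°_cell = 0. The concentrated side is the cathode; the cell reaction moves Al³⁺ from high to low concentration with n = 3.
Q = [Al³⁺]_dilute/[Al³⁺]_conc = 0.0024/1.96 = 0.00122.
E = 0 − (RT/nF) ln Q = −((8.314×330)/(3×96500))(-6.705) = 0.0635 V.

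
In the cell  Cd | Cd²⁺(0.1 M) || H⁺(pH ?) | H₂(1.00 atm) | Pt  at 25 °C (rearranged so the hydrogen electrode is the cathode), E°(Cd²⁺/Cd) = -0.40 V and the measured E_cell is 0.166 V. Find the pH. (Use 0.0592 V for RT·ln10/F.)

pH = 4.45

E°_cell = 0.40 V and n = 2.
log Q = n(E° − E)/0.0592 = 2×(0.40 − 0.166)/0.0592 = 7.905.
With Q = [Cd²⁺]·P(H₂) / [H⁺]^2, solving for [H⁺] gives log[H⁺] = -4.453, so pH = 4.45.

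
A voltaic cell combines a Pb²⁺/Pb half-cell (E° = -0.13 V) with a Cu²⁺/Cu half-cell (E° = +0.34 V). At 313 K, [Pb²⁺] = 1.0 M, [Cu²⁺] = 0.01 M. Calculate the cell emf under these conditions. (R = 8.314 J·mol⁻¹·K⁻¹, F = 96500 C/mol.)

The Cu²⁺/Cu couple has the higher reduction potential and acts as the cathode, so E°_cell = +0.34 − (-0.13) = 0.47 V.
Balancing electrons gives n = 2; the reaction quotient is Q = [Pb²⁺]/[Cu²⁺] = 100.
E = E° − (RT/nF) ln Q = 0.47 − (8.314×313)/(2×96500) × (4.605) = 0.470 − 0.062 = 0.408 V.

0.408 V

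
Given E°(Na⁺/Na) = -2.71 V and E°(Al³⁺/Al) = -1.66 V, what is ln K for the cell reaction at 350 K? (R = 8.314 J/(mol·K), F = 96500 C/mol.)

E°_cell = -1.66 − (-2.71) = 1.05 V, with n = 3 electrons transferred.
At equilibrium E = 0, so the Nernst equation gives ln K = nFE°/RT = (3)(96500)(1.05)/((8.314)(350)) = 104.46.

ln K = 104.5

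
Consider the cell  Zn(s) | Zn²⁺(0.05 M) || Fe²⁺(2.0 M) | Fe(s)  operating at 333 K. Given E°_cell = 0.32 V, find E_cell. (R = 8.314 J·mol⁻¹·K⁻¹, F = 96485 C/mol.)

Balancing electrons gives n = 2; the reaction quotient is Q = [Zn²⁺]/[Fe²⁺] = 0.0250.
E = E° − (RT/nF) ln Q = 0.32 − (8.314×333)/(2×96485) × (-3.689) = 0.320 + 0.053 = 0.373 V.

0.373 V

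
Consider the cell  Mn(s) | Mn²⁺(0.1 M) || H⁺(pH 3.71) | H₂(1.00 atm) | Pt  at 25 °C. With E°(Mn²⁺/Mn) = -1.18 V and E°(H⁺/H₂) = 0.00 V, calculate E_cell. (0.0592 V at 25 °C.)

0.99 V

The hydrogen couple is the cathode, so E°_cell = 1.18 V; n = 2.
[H⁺] = 10^(−3.71) = 1.9 × 10^-4 M, and Q = [Mn²⁺]·P(H₂) / [H⁺]^2 = 2.63 × 10^6.
E = E° − (0.0592/2) log Q = 1.18 − (0.0592/2)(6.420) = 0.990 V.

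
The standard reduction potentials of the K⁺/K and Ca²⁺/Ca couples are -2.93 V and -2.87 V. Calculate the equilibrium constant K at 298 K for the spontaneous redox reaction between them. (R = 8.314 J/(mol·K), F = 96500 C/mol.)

E°_cell = -2.87 − (-2.93) = 0.06 V, with n = 2 electrons transferred.
At equilibrium E = 0, so the Nernst equation gives ln K = nFE°/RT = (2)(96500)(0.06)/((8.314)(298)) = 4.67.
K = e^4.67 = 110.

110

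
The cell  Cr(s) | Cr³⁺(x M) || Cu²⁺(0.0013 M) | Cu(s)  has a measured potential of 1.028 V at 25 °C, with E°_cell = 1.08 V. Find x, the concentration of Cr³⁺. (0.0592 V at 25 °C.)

From the Nernst equation, log Q = n(E° − E)/0.0592 = 6(1.08 − 1.028)/0.0592 = 5.270, so Q = 1.86 × 10^5.
With Q = [Cr³⁺]^2/[Cu²⁺]^3 and the known concentrations, [Cr³⁺]^2 in the numerator gives [Cr³⁺] = 0.02 M.

0.02 M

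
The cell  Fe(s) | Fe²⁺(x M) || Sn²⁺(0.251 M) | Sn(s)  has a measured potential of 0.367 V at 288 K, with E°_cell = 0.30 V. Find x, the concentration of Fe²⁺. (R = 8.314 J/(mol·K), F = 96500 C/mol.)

0.0011 M

From the Nernst equation, ln Q = nF(E° − E)/RT = 2×96500×(0.30 − 0.367)/(8.314×288) = -5.400, so Q = 0.00451.
With Q = [Fe²⁺]/[Sn²⁺] and the known concentrations, [Fe²⁺] in the numerator gives [Fe²⁺] = 0.0011 M.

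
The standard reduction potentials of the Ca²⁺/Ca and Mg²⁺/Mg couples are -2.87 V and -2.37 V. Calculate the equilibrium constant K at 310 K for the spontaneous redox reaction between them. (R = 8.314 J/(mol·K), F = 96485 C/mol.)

1.8 × 10^16

E°_cell = -2.37 − (-2.87) = 0.50 V, with n = 2 electrons transferred.
At equilibrium E = 0, so the Nernst equation gives ln K = nFE°/RT = (2)(96485)(0.50)/((8.314)(310)) = 37.44.
K = e^37.44 = 1.8 × 10^16.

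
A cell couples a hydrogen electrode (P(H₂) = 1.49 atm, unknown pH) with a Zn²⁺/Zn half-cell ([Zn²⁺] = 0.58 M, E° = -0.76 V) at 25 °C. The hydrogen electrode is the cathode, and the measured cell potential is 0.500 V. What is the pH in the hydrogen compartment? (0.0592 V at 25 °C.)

pH = 4.42

E°_cell = 0.76 V and n = 2.
log Q = n(E° − E)/0.0592 = 2×(0.76 − 0.500)/0.0592 = 8.784.
With Q = [Zn²⁺]·P(H₂) / [H⁺]^2, solving for [H⁺] gives log[H⁺] = -4.424, so pH = 4.42.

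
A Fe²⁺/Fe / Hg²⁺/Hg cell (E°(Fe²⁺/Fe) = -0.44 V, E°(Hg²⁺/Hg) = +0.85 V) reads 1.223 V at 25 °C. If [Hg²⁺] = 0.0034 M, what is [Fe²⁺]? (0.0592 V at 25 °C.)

From the Nernst equation, log Q = n(E° − E)/0.0592 = 2(1.29 − 1.223)/0.0592 = 2.264, so Q = 183.
With Q = [Fe²⁺]/[Hg²⁺] and the known concentrations, [Fe²⁺] in the numerator gives [Fe²⁺] = 0.62 M.

0.62 M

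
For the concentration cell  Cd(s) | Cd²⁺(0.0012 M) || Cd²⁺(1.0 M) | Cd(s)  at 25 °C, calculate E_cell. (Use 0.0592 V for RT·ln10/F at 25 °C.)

Both half-cells are Cd²⁺/Cd, so E°_cell = 0. The concentrated side is the cathode; the cell reaction moves Cd²⁺ from high to low concentration with n = 2.
Q = [Cd²⁺]_dilute/[Cd²⁺]_conc = 0.0012/1.0 = 0.00120.
E = 0 − (0.0592/2) log Q = −(0.0592/2)(-2.921) = 0.0865 V.

0.086 V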